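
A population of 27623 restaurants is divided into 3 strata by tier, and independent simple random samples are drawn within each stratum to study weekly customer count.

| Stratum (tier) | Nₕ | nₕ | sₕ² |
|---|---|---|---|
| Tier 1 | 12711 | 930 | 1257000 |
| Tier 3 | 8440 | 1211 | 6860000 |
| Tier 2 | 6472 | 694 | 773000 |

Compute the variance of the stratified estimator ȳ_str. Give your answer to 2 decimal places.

Var(ȳ_str) = Σₕ Wₕ²(1 − fₕ)sₕ²/nₕ with Wₕ = Nₕ/N, N = 27623.
Tier 1: Wₕ = 0.46016001; term = 0.46016001²·(1 − 0.07316498)·1257000/930 = 265.26046.
Tier 3: Wₕ = 0.30554248; term = 0.30554248²·(1 − 0.14348341)·6860000/1211 = 452.95907.
Tier 2: Wₕ = 0.23429751; term = 0.23429751²·(1 − 0.10723115)·773000/694 = 54.587648.
Sum = 772.80718.

772.81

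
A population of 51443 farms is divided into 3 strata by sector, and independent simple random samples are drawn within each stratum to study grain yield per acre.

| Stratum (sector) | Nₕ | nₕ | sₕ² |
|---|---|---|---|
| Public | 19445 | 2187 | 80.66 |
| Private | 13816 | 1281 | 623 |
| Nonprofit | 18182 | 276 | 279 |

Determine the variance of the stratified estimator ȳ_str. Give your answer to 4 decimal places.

0.1609

Var(ȳ_str) = Σₕ Wₕ²(1 − fₕ)sₕ²/nₕ with Wₕ = Nₕ/N, N = 51443.
Public: Wₕ = 0.37799117; term = 0.37799117²·(1 − 0.11247107)·80.66/2187 = 0.0046768697.
Private: Wₕ = 0.26856910; term = 0.26856910²·(1 − 0.09271859)·623/1281 = 0.031826802.
Nonprofit: Wₕ = 0.35343973; term = 0.35343973²·(1 − 0.01517985)·279/276 = 0.12436059.
Sum = 0.16086426.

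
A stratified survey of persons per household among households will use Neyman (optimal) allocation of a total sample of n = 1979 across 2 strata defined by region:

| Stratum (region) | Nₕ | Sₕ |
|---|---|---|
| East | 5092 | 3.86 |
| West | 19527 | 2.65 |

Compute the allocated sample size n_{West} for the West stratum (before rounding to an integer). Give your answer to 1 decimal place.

1434.2

Neyman allocation: nₕ = n·NₕSₕ / Σⱼ NⱼSⱼ.
Σ NⱼSⱼ = 5092·3.86 + 19527·2.65 = 71401.67.
n_{West} = 1979·19527·2.65 / 71401.67 = 1434.2.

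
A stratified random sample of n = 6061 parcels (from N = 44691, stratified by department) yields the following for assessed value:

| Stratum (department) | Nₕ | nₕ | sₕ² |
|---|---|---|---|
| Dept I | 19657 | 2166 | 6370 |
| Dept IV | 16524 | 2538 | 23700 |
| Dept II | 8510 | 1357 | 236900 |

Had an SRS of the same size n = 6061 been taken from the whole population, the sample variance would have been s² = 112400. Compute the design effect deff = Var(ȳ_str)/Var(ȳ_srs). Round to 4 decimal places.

0.4309

Var(ȳ_str) = Σ Wₕ²(1−fₕ)sₕ²/nₕ with Wₕ = Nₕ/44691:
  Dept I: (19657/44691)²·(1−2166/19657)·6370/2166 = 0.50625895
  Dept IV: (16524/44691)²·(1−2538/16524)·23700/2538 = 1.0805013
  Dept II: (8510/44691)²·(1−1357/8510)·236900/1357 = 5.3206275
  → Var(ȳ_str) = 6.9073878.
Var(ȳ_srs) = (1 − 6061/44691)·112400/6061 = 16.029747.
deff = 6.9073878 / 16.029747 = 0.4309.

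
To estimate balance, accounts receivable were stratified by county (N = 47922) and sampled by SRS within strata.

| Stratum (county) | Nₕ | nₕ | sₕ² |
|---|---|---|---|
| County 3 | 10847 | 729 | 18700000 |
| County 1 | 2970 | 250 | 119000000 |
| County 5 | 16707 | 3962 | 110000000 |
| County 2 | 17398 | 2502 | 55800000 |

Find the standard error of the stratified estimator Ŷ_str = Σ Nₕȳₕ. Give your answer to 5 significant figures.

4.2839 × 10^6

Var(Ŷ_str) = Σₕ Nₕ²(1 − fₕ)sₕ²/nₕ.
County 3: 10847²·(1 − 729/10847)·18700000/729 = 2.8152592 × 10^12.
County 1: 2970²·(1 − 250/2970)·119000000/250 = 3.8453184 × 10^12.
County 5: 16707²·(1 − 3962/16707)·110000000/3962 = 5.9117563 × 10^12.
County 2: 17398²·(1 − 2502/17398)·55800000/2502 = 5.7798409 × 10^12.
Sum = 1.8352175 × 10^13.
SE = √(1.8352175 × 10^13) = 4.2839 × 10^6.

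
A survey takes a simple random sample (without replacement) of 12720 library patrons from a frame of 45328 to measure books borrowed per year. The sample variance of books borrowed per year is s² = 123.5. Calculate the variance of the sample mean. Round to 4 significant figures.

0.006985

Under SRS without replacement, Var(ȳ) = (1 − f)·s²/n with f = n/N = 12720/45328 = 0.28062125.
Var(ȳ) = (1 − 0.28062125)·123.5/12720 = 0.71937875·0.0097091195 = 0.0069845343.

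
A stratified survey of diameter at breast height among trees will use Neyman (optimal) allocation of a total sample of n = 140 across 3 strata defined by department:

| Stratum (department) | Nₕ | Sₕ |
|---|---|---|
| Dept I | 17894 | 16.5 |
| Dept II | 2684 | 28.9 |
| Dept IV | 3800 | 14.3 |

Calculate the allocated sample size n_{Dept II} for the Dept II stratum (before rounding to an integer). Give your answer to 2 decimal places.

25.42

Neyman allocation: nₕ = n·NₕSₕ / Σⱼ NⱼSⱼ.
Σ NⱼSⱼ = 17894·16.5 + 2684·28.9 + 3800·14.3 = 427158.6.
n_{Dept II} = 140·2684·28.9 / 427158.6 = 25.42.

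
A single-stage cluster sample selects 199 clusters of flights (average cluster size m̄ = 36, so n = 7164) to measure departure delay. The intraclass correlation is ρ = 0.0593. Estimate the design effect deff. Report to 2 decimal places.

deff = 1 + (36 − 1)·0.0593 = 1 + 2.0755 = 3.0755.

3.08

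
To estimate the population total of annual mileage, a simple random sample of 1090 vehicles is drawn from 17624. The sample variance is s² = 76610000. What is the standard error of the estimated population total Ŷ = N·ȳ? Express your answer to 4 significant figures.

Var(Ŷ) = N²·Var(ȳ) = N²·(1 − n/N)·s²/n.
f = 1090/17624 = 0.06184748; Var(ȳ) = 0.93815252·76610000/1090 = 65937.49.
Var(Ŷ) = 17624² · 65937.49 = 2.0480539 × 10^13.
SE(Ŷ) = √(2.0480539 × 10^13) = 4.526 × 10^6.

4.526 × 10^6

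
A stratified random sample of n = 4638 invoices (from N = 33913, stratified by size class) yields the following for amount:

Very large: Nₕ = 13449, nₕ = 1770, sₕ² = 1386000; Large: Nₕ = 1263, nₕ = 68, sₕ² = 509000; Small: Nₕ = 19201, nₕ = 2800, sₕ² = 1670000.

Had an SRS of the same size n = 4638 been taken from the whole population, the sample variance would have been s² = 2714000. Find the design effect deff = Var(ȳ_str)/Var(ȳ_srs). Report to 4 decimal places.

0.5545

Var(ȳ_str) = Σ Wₕ²(1−fₕ)sₕ²/nₕ with Wₕ = Nₕ/33913:
  Very large: (13449/33913)²·(1−1770/13449)·1386000/1770 = 106.94321
  Large: (1263/33913)²·(1−68/1263)·509000/68 = 9.8230806
  Small: (19201/33913)²·(1−2800/19201)·1670000/2800 = 163.31279
  → Var(ȳ_str) = 280.07908.
Var(ȳ_srs) = (1 − 4638/33913)·2714000/4638 = 505.13771.
deff = 280.07908 / 505.13771 = 0.5545.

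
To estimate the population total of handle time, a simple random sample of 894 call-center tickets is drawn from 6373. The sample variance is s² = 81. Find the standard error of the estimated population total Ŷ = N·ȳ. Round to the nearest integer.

Var(Ŷ) = N²·Var(ȳ) = N²·(1 − n/N)·s²/n.
f = 894/6373 = 0.14027930; Var(ȳ) = 0.85972070·81/894 = 0.077894157.
Var(Ŷ) = 6373² · 0.077894157 = 3.1636812 × 10^6.
SE(Ŷ) = √(3.1636812 × 10^6) = 1779.

1779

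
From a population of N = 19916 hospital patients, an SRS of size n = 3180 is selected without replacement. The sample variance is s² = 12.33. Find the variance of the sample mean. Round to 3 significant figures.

Under SRS without replacement, Var(ȳ) = (1 − f)·s²/n with f = n/N = 3180/19916 = 0.15967062.
Var(ȳ) = (1 − 0.15967062)·12.33/3180 = 0.84032938·0.0038773585 = 0.0032582583.

0.00326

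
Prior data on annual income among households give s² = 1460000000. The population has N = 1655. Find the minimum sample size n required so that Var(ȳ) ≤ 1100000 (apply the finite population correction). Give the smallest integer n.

Without fpc, n₀ = s²/D = 1460000000/1100000 = 1327.2727.
With fpc, (1 − n/N)·s²/n ≤ D requires n ≥ n₀/(1 + n₀/N) = 1327.2727/(1 + 1327.2727/1655) = 736.5645.
Rounding up, n = 737.

737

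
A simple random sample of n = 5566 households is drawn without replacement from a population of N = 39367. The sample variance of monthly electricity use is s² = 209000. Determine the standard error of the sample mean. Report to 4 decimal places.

Under SRS without replacement, Var(ȳ) = (1 − f)·s²/n with f = n/N = 5566/39367 = 0.14138746.
Var(ȳ) = (1 − 0.14138746)·209000/5566 = 0.85861254·37.549407 = 32.240392.
SE(ȳ) = √(32.240392) = 5.6781.

5.6781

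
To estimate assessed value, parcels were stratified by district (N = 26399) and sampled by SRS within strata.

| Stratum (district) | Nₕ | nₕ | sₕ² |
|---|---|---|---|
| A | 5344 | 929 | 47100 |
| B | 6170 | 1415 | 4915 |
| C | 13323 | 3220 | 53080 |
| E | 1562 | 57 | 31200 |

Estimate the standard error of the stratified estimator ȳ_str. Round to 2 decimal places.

Var(ȳ_str) = Σₕ Wₕ²(1 − fₕ)sₕ²/nₕ with Wₕ = Nₕ/N, N = 26399.
A: Wₕ = 0.20243191; term = 0.20243191²·(1 − 0.17383982)·47100/929 = 1.7164351.
B: Wₕ = 0.23372097; term = 0.23372097²·(1 − 0.22933549)·4915/1415 = 0.14622708.
C: Wₕ = 0.50467821; term = 0.50467821²·(1 − 0.24168731)·53080/3220 = 3.1838491.
E: Wₕ = 0.05916891; term = 0.05916891²·(1 − 0.03649168)·31200/57 = 1.8463852.
Sum = 6.8928965.
SE = √(6.8928965) = 2.63.

2.63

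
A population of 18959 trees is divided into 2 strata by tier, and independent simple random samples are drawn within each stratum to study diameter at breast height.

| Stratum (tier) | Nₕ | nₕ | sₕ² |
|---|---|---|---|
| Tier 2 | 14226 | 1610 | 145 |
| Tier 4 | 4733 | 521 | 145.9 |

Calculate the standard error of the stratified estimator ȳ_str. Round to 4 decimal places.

Var(ȳ_str) = Σₕ Wₕ²(1 − fₕ)sₕ²/nₕ with Wₕ = Nₕ/N, N = 18959.
Tier 2: Wₕ = 0.75035603; term = 0.75035603²·(1 − 0.11317306)·145/1610 = 0.044969262.
Tier 4: Wₕ = 0.24964397; term = 0.24964397²·(1 − 0.11007817)·145.9/521 = 0.015531435.
Sum = 0.060500697.
SE = √(0.060500697) = 0.2460.

0.2460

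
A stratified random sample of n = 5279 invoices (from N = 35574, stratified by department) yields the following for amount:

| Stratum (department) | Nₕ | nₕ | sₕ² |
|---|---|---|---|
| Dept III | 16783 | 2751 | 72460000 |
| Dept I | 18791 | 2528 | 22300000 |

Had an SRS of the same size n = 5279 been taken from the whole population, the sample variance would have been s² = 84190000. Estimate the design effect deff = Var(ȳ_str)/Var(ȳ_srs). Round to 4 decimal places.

Var(ȳ_str) = Σ Wₕ²(1−fₕ)sₕ²/nₕ with Wₕ = Nₕ/35574:
  Dept III: (16783/35574)²·(1−2751/16783)·72460000/2751 = 4901.5282
  Dept I: (18791/35574)²·(1−2528/18791)·22300000/2528 = 2130.1635
  → Var(ȳ_str) = 7031.6917.
Var(ȳ_srs) = (1 − 5279/35574)·84190000/5279 = 13581.48.
deff = 7031.6917 / 13581.48 = 0.5177.

0.5177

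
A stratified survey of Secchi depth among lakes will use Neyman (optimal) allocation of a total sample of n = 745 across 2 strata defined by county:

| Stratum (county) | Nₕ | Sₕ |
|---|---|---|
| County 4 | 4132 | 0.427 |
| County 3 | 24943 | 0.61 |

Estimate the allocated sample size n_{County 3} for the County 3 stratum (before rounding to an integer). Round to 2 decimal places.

667.59

Neyman allocation: nₕ = n·NₕSₕ / Σⱼ NⱼSⱼ.
Σ NⱼSⱼ = 4132·0.427 + 24943·0.61 = 16979.594.
n_{County 3} = 745·24943·0.61 / 16979.594 = 667.59.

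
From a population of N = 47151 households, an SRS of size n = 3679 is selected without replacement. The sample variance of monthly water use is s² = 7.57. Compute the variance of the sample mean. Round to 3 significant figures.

Under SRS without replacement, Var(ȳ) = (1 − f)·s²/n with f = n/N = 3679/47151 = 0.07802592.
Var(ȳ) = (1 − 0.07802592)·7.57/3679 = 0.92197408·0.0020576244 = 0.0018970763.

0.00190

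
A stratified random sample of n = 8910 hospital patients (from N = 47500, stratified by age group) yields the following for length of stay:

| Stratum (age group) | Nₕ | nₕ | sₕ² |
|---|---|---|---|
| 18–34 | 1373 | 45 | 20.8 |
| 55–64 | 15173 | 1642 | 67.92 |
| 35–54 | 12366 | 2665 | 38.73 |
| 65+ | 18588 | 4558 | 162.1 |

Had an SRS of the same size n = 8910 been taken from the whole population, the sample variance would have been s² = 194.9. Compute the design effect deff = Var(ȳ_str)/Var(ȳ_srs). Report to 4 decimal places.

Var(ȳ_str) = Σ Wₕ²(1−fₕ)sₕ²/nₕ with Wₕ = Nₕ/47500:
  18–34: (1373/47500)²·(1−45/1373)·20.8/45 = 3.7353579 × 10^-4
  55–64: (15173/47500)²·(1−1642/15173)·67.92/1642 = 0.003763905
  35–54: (12366/47500)²·(1−2665/12366)·38.73/2665 = 7.7269626 × 10^-4
  65+: (18588/47500)²·(1−4558/18588)·162.1/4558 = 0.0041106624
  → Var(ȳ_str) = 0.0090207995.
Var(ȳ_srs) = (1 − 8910/47500)·194.9/8910 = 0.017771141.
deff = 0.0090207995 / 0.017771141 = 0.5076.

0.5076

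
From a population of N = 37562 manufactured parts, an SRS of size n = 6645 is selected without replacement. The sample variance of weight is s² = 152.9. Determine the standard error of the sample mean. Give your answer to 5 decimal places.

Under SRS without replacement, Var(ȳ) = (1 − f)·s²/n with f = n/N = 6645/37562 = 0.17690751.
Var(ȳ) = (1 − 0.17690751)·152.9/6645 = 0.82309249·0.023009782 = 0.018939179.
SE(ȳ) = √(0.018939179) = 0.13762.

0.13762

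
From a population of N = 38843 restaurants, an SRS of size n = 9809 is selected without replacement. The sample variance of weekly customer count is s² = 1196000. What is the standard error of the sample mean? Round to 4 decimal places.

9.5466

Under SRS without replacement, Var(ȳ) = (1 − f)·s²/n with f = n/N = 9809/38843 = 0.25252941.
Var(ȳ) = (1 − 0.25252941)·1196000/9809 = 0.74747059·121.92884 = 91.138222.
SE(ȳ) = √(91.138222) = 9.5466.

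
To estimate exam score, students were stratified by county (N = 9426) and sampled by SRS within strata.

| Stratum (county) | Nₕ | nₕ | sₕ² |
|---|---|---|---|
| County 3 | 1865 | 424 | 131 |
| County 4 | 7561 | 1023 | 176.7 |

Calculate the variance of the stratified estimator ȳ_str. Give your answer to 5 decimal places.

0.10545

Var(ȳ_str) = Σₕ Wₕ²(1 − fₕ)sₕ²/nₕ with Wₕ = Nₕ/N, N = 9426.
County 3: Wₕ = 0.19785699; term = 0.19785699²·(1 − 0.22734584)·131/424 = 0.009345303.
County 4: Wₕ = 0.80214301; term = 0.80214301²·(1 − 0.13529956)·176.7/1023 = 0.096101507.
Sum = 0.10544681.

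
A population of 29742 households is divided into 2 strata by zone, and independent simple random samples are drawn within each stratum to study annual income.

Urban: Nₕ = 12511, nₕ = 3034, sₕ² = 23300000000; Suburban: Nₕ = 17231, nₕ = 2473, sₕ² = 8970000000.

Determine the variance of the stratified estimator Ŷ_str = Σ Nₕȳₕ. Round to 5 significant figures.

1.8329 × 10^15

Var(Ŷ_str) = Σₕ Nₕ²(1 − fₕ)sₕ²/nₕ.
Urban: 12511²·(1 − 3034/12511)·23300000000/3034 = 9.1054885 × 10^14.
Suburban: 17231²·(1 − 2473/17231)·8970000000/2473 = 9.2237243 × 10^14.
Sum = 1.8329213 × 10^15.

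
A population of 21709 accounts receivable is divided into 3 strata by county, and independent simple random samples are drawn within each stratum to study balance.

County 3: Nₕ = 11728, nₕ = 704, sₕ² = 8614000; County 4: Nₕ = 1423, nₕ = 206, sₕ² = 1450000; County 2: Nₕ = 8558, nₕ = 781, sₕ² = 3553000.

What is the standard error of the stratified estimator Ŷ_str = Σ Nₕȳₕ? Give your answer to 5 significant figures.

Var(Ŷ_str) = Σₕ Nₕ²(1 − fₕ)sₕ²/nₕ.
County 3: 11728²·(1 − 704/11728)·8614000/704 = 1.5819595 × 10^12.
County 4: 1423²·(1 − 206/1423)·1450000/206 = 1.2189791 × 10^10.
County 2: 8558²·(1 − 781/8558)·3553000/781 = 3.0278096 × 10^11.
Sum = 1.8969303 × 10^12.
SE = √(1.8969303 × 10^12) = 1.3773 × 10^6.

1.3773 × 10^6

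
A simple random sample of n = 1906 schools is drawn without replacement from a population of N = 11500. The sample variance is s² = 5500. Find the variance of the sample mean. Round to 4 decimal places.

Under SRS without replacement, Var(ȳ) = (1 − f)·s²/n with f = n/N = 1906/11500 = 0.16573913.
Var(ȳ) = (1 − 0.16573913)·5500/1906 = 0.83426087·2.8856243 = 2.4073635.

2.4074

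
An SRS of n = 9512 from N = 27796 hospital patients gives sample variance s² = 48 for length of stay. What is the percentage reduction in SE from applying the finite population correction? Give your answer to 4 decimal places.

f = n/N = 9512/27796 = 0.34220751.
SE_no-fpc = √(s²/n) = 0.071037014; SE_fpc = √((1−f)s²/n) = 0.057614149.
Ratio = √(1−f) = 0.81104407. Reduction = 100·(1 − 0.81104407) = 18.8956%.

18.8956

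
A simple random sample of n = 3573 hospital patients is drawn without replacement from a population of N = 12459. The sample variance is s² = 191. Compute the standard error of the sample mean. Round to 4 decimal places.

Under SRS without replacement, Var(ȳ) = (1 − f)·s²/n with f = n/N = 3573/12459 = 0.28678064.
Var(ȳ) = (1 − 0.28678064)·191/3573 = 0.71321936·0.053456479 = 0.038126196.
SE(ȳ) = √(0.038126196) = 0.1953.

0.1953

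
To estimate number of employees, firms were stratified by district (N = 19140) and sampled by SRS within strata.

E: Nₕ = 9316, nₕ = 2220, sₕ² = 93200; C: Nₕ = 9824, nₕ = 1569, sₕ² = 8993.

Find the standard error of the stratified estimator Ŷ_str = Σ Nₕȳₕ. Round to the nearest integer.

56922

Var(Ŷ_str) = Σₕ Nₕ²(1 − fₕ)sₕ²/nₕ.
E: 9316²·(1 − 2220/9316)·93200/2220 = 2.775275 × 10^9.
C: 9824²·(1 − 1569/9824)·8993/1569 = 4.6482243 × 10^8.
Sum = 3.2400974 × 10^9.
SE = √(3.2400974 × 10^9) = 56922.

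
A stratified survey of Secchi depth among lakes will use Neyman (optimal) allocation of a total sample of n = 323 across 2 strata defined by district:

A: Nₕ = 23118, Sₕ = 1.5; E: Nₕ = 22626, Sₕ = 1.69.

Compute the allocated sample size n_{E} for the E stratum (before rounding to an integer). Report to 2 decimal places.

169.39

Neyman allocation: nₕ = n·NₕSₕ / Σⱼ NⱼSⱼ.
Σ NⱼSⱼ = 23118·1.5 + 22626·1.69 = 72914.94.
n_{E} = 323·22626·1.69 / 72914.94 = 169.39.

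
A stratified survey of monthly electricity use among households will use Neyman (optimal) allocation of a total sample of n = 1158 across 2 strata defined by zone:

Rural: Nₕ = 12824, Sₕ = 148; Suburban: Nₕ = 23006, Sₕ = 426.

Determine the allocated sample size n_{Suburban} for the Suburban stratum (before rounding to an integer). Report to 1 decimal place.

970.1

Neyman allocation: nₕ = n·NₕSₕ / Σⱼ NⱼSⱼ.
Σ NⱼSⱼ = 12824·148 + 23006·426 = 1.1698508 × 10^7.
n_{Suburban} = 1158·23006·426 / (1.1698508 × 10^7) = 970.1.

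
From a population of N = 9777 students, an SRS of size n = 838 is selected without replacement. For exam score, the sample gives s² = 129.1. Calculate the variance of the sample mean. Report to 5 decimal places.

Under SRS without replacement, Var(ȳ) = (1 − f)·s²/n with f = n/N = 838/9777 = 0.08571136.
Var(ȳ) = (1 − 0.08571136)·129.1/838 = 0.91428864·0.15405728 = 0.14085282.

0.14085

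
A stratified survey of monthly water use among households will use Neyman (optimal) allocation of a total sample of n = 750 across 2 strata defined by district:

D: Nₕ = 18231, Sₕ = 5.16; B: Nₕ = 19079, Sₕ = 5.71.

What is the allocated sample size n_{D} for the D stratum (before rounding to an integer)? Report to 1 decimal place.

Neyman allocation: nₕ = n·NₕSₕ / Σⱼ NⱼSⱼ.
Σ NⱼSⱼ = 18231·5.16 + 19079·5.71 = 203013.05.
n_{D} = 750·18231·5.16 / 203013.05 = 347.5.

347.5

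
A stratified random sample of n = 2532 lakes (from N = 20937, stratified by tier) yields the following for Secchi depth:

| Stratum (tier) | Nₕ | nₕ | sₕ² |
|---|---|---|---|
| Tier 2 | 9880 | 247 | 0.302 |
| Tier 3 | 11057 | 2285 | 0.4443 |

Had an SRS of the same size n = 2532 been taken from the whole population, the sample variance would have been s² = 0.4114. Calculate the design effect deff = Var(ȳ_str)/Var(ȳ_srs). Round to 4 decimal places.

Var(ȳ_str) = Σ Wₕ²(1−fₕ)sₕ²/nₕ with Wₕ = Nₕ/20937:
  Tier 2: (9880/20937)²·(1−247/9880)·0.302/247 = 2.654603 × 10^-4
  Tier 3: (11057/20937)²·(1−2285/11057)·0.4443/2285 = 4.3022648 × 10^-5
  → Var(ȳ_str) = 3.0848295 × 10^-4.
Var(ȳ_srs) = (1 − 2532/20937)·0.4114/2532 = 1.4283083 × 10^-4.
deff = (3.0848295 × 10^-4) / (1.4283083 × 10^-4) = 2.1598.

2.1598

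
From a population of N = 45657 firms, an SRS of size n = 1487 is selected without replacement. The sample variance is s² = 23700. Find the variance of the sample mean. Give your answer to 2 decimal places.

15.42

Under SRS without replacement, Var(ȳ) = (1 − f)·s²/n with f = n/N = 1487/45657 = 0.03256894.
Var(ȳ) = (1 − 0.03256894)·23700/1487 = 0.96743106·15.93813 = 15.419042.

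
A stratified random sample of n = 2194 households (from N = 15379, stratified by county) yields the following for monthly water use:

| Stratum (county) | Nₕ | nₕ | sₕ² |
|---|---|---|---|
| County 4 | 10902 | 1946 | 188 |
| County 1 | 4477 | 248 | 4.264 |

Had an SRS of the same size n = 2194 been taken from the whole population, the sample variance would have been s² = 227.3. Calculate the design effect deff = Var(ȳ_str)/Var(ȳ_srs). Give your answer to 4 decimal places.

Var(ȳ_str) = Σ Wₕ²(1−fₕ)sₕ²/nₕ with Wₕ = Nₕ/15379:
  County 4: (10902/15379)²·(1−1946/10902)·188/1946 = 0.039882198
  County 1: (4477/15379)²·(1−248/4477)·4.264/248 = 0.0013763665
  → Var(ȳ_str) = 0.041258565.
Var(ȳ_srs) = (1 − 2194/15379)·227.3/2194 = 0.088820835.
deff = 0.041258565 / 0.088820835 = 0.4645.

0.4645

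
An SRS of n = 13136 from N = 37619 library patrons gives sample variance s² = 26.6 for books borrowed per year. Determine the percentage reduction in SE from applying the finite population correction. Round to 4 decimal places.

f = n/N = 13136/37619 = 0.34918525.
SE_no-fpc = √(s²/n) = 0.044999662; SE_fpc = √((1−f)s²/n) = 0.036302618.
Ratio = √(1−f) = 0.80673090. Reduction = 100·(1 − 0.80673090) = 19.3269%.

19.3269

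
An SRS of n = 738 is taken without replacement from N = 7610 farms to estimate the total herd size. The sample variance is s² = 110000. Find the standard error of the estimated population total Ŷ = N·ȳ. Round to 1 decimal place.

88288.1

Var(Ŷ) = N²·Var(ȳ) = N²·(1 − n/N)·s²/n.
f = 738/7610 = 0.09697766; Var(ȳ) = 0.90302234·110000/738 = 134.59683.
Var(Ŷ) = 7610² · 134.59683 = 7.7947851 × 10^9.
SE(Ŷ) = √(7.7947851 × 10^9) = 88288.1.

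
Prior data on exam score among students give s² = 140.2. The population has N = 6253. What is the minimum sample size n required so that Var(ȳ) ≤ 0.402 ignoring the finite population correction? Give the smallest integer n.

Without fpc, n₀ = s²/D = 140.2/0.402 = 348.7562.
Rounding up, n = 349.

349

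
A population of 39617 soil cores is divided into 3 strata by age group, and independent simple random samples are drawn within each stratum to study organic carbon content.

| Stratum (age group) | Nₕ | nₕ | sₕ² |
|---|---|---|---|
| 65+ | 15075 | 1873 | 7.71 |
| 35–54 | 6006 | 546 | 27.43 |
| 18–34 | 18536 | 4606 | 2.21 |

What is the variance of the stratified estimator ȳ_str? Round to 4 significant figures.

0.001651

Var(ȳ_str) = Σₕ Wₕ²(1 − fₕ)sₕ²/nₕ with Wₕ = Nₕ/N, N = 39617.
65+: Wₕ = 0.38051846; term = 0.38051846²·(1 − 0.12424544)·7.71/1873 = 5.2197593 × 10^-4.
35–54: Wₕ = 0.15160159; term = 0.15160159²·(1 − 0.09090909)·27.43/546 = 0.0010496583.
18–34: Wₕ = 0.46787995; term = 0.46787995²·(1 − 0.24848943)·2.21/4606 = 7.8935489 × 10^-5.
Sum = 0.0016505697.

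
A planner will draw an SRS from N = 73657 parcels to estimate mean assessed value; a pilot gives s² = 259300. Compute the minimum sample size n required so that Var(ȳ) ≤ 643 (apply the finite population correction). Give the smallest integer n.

402

Without fpc, n₀ = s²/D = 259300/643 = 403.2659.
With fpc, (1 − n/N)·s²/n ≤ D requires n ≥ n₀/(1 + n₀/N) = 403.2659/(1 + 403.2659/73657) = 401.0701.
Rounding up, n = 402.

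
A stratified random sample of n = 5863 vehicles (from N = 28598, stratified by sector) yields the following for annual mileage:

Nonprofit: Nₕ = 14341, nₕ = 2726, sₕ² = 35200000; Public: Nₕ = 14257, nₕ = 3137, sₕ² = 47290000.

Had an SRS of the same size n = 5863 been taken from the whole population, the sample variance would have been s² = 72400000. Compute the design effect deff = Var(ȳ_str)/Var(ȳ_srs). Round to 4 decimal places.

0.5656

Var(ȳ_str) = Σ Wₕ²(1−fₕ)sₕ²/nₕ with Wₕ = Nₕ/28598:
  Nonprofit: (14341/28598)²·(1−2726/14341)·35200000/2726 = 2629.9297
  Public: (14257/28598)²·(1−3137/14257)·47290000/3137 = 2922.2435
  → Var(ȳ_str) = 5552.1732.
Var(ȳ_srs) = (1 − 5863/28598)·72400000/5863 = 9816.9814.
deff = 5552.1732 / 9816.9814 = 0.5656.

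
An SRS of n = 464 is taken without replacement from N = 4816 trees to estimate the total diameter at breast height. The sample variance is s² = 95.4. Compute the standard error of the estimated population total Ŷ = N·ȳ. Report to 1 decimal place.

Var(Ŷ) = N²·Var(ȳ) = N²·(1 − n/N)·s²/n.
f = 464/4816 = 0.09634551; Var(ȳ) = 0.90365449·95.4/464 = 0.18579448.
Var(Ŷ) = 4816² · 0.18579448 = 4.3092904 × 10^6.
SE(Ŷ) = √(4.3092904 × 10^6) = 2075.9.

2075.9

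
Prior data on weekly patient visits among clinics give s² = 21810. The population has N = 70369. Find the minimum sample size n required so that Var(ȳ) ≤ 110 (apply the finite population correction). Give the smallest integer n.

Without fpc, n₀ = s²/D = 21810/110 = 198.2727.
With fpc, (1 − n/N)·s²/n ≤ D requires n ≥ n₀/(1 + n₀/N) = 198.2727/(1 + 198.2727/70369) = 197.7156.
Rounding up, n = 198.

198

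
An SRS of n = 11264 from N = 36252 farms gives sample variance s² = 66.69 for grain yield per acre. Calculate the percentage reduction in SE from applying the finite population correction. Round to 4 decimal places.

f = n/N = 11264/36252 = 0.31071389.
SE_no-fpc = √(s²/n) = 0.076945644; SE_fpc = √((1−f)s²/n) = 0.063882779.
Ratio = √(1−f) = 0.83023256. Reduction = 100·(1 − 0.83023256) = 16.9767%.

16.9767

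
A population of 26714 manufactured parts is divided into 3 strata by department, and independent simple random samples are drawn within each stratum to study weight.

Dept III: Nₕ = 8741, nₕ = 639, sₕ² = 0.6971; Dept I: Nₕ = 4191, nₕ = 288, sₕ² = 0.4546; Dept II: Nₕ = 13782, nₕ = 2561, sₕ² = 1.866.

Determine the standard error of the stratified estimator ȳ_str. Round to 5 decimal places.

0.01739

Var(ȳ_str) = Σₕ Wₕ²(1 − fₕ)sₕ²/nₕ with Wₕ = Nₕ/N, N = 26714.
Dept III: Wₕ = 0.32720671; term = 0.32720671²·(1 − 0.07310376)·0.6971/639 = 1.0826043 × 10^-4.
Dept I: Wₕ = 0.15688403; term = 0.15688403²·(1 − 0.06871868)·0.4546/288 = 3.6180562 × 10^-5.
Dept II: Wₕ = 0.51590926; term = 0.51590926²·(1 − 0.18582209)·1.866/2561 = 1.5789487 × 10^-4.
Sum = 3.0233586 × 10^-4.
SE = √(3.0233586 × 10^-4) = 0.01739.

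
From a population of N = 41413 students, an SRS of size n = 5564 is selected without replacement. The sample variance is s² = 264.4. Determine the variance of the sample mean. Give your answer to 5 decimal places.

Under SRS without replacement, Var(ȳ) = (1 − f)·s²/n with f = n/N = 5564/41413 = 0.13435395.
Var(ȳ) = (1 − 0.13435395)·264.4/5564 = 0.86564605·0.04751977 = 0.041135301.

0.04114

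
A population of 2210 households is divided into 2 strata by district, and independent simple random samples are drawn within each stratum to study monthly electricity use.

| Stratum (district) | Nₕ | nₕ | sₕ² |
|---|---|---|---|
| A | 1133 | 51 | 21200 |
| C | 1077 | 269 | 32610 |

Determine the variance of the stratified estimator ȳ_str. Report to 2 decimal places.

Var(ȳ_str) = Σₕ Wₕ²(1 − fₕ)sₕ²/nₕ with Wₕ = Nₕ/N, N = 2210.
A: Wₕ = 0.51266968; term = 0.51266968²·(1 − 0.04501324)·21200/51 = 104.33699.
C: Wₕ = 0.48733032; term = 0.48733032²·(1 − 0.24976787)·32610/269 = 21.599368.
Sum = 125.93636.

125.94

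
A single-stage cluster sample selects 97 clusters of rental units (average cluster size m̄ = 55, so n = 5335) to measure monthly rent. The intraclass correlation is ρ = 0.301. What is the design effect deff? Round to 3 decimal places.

deff = 1 + (55 − 1)·0.301 = 1 + 16.254 = 17.254.

17.254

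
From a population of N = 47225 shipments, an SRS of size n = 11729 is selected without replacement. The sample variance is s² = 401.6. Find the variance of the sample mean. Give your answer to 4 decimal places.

Under SRS without replacement, Var(ȳ) = (1 − f)·s²/n with f = n/N = 11729/47225 = 0.24836421.
Var(ȳ) = (1 − 0.24836421)·401.6/11729 = 0.75163579·0.034239918 = 0.025735948.

0.0257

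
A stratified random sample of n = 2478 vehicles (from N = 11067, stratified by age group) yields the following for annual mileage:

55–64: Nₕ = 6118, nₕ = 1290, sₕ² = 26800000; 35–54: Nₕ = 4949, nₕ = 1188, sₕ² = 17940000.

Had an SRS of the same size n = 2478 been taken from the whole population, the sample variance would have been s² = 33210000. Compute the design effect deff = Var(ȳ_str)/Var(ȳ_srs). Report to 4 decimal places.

0.7023

Var(ȳ_str) = Σ Wₕ²(1−fₕ)sₕ²/nₕ with Wₕ = Nₕ/11067:
  55–64: (6118/11067)²·(1−1290/6118)·26800000/1290 = 5010.28
  35–54: (4949/11067)²·(1−1188/4949)·17940000/1188 = 2294.9169
  → Var(ȳ_str) = 7305.1969.
Var(ȳ_srs) = (1 − 2478/11067)·33210000/2478 = 10401.124.
deff = 7305.1969 / 10401.124 = 0.7023.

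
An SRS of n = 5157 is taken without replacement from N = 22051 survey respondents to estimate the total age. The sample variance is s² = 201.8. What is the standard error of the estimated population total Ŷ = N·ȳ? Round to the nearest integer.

Var(Ŷ) = N²·Var(ȳ) = N²·(1 − n/N)·s²/n.
f = 5157/22051 = 0.23386694; Var(ȳ) = 0.76613306·201.8/5157 = 0.029979765.
Var(Ŷ) = 22051² · 0.029979765 = 1.4577559 × 10^7.
SE(Ŷ) = √(1.4577559 × 10^7) = 3818.

3818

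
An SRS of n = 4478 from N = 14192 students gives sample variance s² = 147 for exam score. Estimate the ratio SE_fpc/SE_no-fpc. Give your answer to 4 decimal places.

f = n/N = 4478/14192 = 0.31552988.
SE_no-fpc = √(s²/n) = 0.18118266; SE_fpc = √((1−f)s²/n) = 0.14989732.
Ratio = √(1−f) = 0.82732710.

0.8273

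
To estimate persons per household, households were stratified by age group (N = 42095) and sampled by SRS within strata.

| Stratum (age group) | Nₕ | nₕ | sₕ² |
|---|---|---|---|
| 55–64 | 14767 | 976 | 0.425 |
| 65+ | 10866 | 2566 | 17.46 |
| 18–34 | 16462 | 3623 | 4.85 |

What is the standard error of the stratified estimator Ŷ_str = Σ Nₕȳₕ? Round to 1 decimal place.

992.6

Var(Ŷ_str) = Σₕ Nₕ²(1 − fₕ)sₕ²/nₕ.
55–64: 14767²·(1 − 976/14767)·0.425/976 = 88680.298.
65+: 10866²·(1 − 2566/10866)·17.46/2566 = 613670.69.
18–34: 16462²·(1 − 3623/16462)·4.85/3623 = 282935.34.
Sum = 985286.33.
SE = √(985286.33) = 992.6.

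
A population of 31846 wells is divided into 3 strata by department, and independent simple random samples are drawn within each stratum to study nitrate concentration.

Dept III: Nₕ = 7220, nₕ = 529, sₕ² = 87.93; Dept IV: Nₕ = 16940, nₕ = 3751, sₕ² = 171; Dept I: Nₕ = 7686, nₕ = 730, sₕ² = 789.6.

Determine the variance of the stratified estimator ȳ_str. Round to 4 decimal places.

Var(ȳ_str) = Σₕ Wₕ²(1 − fₕ)sₕ²/nₕ with Wₕ = Nₕ/N, N = 31846.
Dept III: Wₕ = 0.22671607; term = 0.22671607²·(1 − 0.07326870)·87.93/529 = 0.0079177147.
Dept IV: Wₕ = 0.53193494; term = 0.53193494²·(1 − 0.22142857)·171/3751 = 0.010043025.
Dept I: Wₕ = 0.24134899; term = 0.24134899²·(1 − 0.09497788)·789.6/730 = 0.05702095.
Sum = 0.07498169.

0.0750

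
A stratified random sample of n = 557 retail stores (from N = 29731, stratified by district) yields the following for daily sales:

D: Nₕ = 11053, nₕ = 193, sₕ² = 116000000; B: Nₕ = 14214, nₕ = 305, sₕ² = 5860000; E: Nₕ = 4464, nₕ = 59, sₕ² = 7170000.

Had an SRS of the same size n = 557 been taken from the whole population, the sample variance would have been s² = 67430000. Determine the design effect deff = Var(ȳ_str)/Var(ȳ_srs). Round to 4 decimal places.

Var(ȳ_str) = Σ Wₕ²(1−fₕ)sₕ²/nₕ with Wₕ = Nₕ/29731:
  D: (11053/29731)²·(1−193/11053)·116000000/193 = 81619.07
  B: (14214/29731)²·(1−305/14214)·5860000/305 = 4297.2534
  E: (4464/29731)²·(1−59/4464)·7170000/59 = 2703.4492
  → Var(ȳ_str) = 88619.773.
Var(ȳ_srs) = (1 − 557/29731)·67430000/557 = 118791.24.
deff = 88619.773 / 118791.24 = 0.7460.

0.7460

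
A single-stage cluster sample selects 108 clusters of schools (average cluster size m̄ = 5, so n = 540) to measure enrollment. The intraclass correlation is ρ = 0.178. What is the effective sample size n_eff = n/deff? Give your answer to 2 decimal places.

deff = 1 + (5 − 1)·0.178 = 1 + 0.712 = 1.712.
n_eff = 540 / 1.712 = 315.42.

315.42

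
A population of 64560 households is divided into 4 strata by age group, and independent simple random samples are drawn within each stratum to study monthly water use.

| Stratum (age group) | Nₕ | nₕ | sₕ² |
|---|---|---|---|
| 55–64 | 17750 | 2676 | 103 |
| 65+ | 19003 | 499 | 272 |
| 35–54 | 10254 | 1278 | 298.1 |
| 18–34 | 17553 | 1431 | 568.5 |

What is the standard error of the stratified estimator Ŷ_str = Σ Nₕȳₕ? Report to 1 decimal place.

Var(Ŷ_str) = Σₕ Nₕ²(1 − fₕ)sₕ²/nₕ.
55–64: 17750²·(1 − 2676/17750)·103/2676 = 1.0298595 × 10^7.
65+: 19003²·(1 − 499/19003)·272/499 = 1.9167088 × 10^8.
35–54: 10254²·(1 − 1278/10254)·298.1/1278 = 2.1468776 × 10^7.
18–34: 17553²·(1 − 1431/17553)·568.5/1431 = 1.1242454 × 10^8.
Sum = 3.3586279 × 10^8.
SE = √(3.3586279 × 10^8) = 18326.6.

18326.6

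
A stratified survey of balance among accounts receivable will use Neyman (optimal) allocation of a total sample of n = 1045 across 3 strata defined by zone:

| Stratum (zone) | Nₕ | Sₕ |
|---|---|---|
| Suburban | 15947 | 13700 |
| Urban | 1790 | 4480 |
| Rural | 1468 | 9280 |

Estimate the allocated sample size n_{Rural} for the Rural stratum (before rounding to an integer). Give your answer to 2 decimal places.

59.29

Neyman allocation: nₕ = n·NₕSₕ / Σⱼ NⱼSⱼ.
Σ NⱼSⱼ = 15947·13700 + 1790·4480 + 1468·9280 = 2.4011614 × 10^8.
n_{Rural} = 1045·1468·9280 / (2.4011614 × 10^8) = 59.29.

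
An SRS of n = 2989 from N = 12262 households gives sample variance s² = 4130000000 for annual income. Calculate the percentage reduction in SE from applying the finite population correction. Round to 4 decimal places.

13.0380

f = n/N = 2989/12262 = 0.24376121.
SE_no-fpc = √(s²/n) = 1175.4714; SE_fpc = √((1−f)s²/n) = 1022.2133.
Ratio = √(1−f) = 0.86961991. Reduction = 100·(1 − 0.86961991) = 13.0380%.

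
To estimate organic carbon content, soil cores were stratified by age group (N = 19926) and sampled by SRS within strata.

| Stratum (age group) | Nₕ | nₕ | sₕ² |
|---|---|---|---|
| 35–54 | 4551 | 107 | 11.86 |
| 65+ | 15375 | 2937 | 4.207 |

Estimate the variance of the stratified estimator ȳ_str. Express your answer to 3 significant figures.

Var(ȳ_str) = Σₕ Wₕ²(1 − fₕ)sₕ²/nₕ with Wₕ = Nₕ/N, N = 19926.
35–54: Wₕ = 0.22839506; term = 0.22839506²·(1 − 0.02351132)·11.86/107 = 0.0056460087.
65+: Wₕ = 0.77160494; term = 0.77160494²·(1 − 0.19102439)·4.207/2937 = 6.8991246 × 10^-4.
Sum = 0.0063359212.

0.00634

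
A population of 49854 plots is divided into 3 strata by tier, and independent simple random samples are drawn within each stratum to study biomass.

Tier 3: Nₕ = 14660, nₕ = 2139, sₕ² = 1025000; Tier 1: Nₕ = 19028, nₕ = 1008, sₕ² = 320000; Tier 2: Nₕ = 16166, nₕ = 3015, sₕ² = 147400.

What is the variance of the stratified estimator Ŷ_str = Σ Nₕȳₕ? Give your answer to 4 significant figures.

Var(Ŷ_str) = Σₕ Nₕ²(1 − fₕ)sₕ²/nₕ.
Tier 3: 14660²·(1 − 2139/14660)·1025000/2139 = 8.7960171 × 10^10.
Tier 1: 19028²·(1 − 1008/19028)·320000/1008 = 1.0885224 × 10^11.
Tier 2: 16166²·(1 − 3015/16166)·147400/3015 = 1.0393732 × 10^10.
Sum = 2.0720614 × 10^11.

2.072 × 10^11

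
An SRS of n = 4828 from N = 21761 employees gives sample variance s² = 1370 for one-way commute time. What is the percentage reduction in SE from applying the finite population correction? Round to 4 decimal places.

f = n/N = 4828/21761 = 0.22186480.
SE_no-fpc = √(s²/n) = 0.53269259; SE_fpc = √((1−f)s²/n) = 0.46989863.
Ratio = √(1−f) = 0.88211972. Reduction = 100·(1 − 0.88211972) = 11.7880%.

11.7880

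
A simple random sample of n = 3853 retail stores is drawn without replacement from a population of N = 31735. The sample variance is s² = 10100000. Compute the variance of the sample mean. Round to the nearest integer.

Under SRS without replacement, Var(ȳ) = (1 − f)·s²/n with f = n/N = 3853/31735 = 0.12141169.
Var(ȳ) = (1 − 0.12141169)·10100000/3853 = 0.87858831·2621.334 = 2303.0734.

2303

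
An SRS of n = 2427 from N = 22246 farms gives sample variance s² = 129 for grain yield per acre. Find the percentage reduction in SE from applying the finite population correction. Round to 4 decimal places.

5.6124

f = n/N = 2427/22246 = 0.10909826.
SE_no-fpc = √(s²/n) = 0.23054726; SE_fpc = √((1−f)s²/n) = 0.21760801.
Ratio = √(1−f) = 0.94387591. Reduction = 100·(1 − 0.94387591) = 5.6124%.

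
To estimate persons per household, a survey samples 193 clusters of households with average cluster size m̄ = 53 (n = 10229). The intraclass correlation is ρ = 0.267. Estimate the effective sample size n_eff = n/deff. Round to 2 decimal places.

687.25

deff = 1 + (53 − 1)·0.267 = 1 + 13.884 = 14.884.
n_eff = 10229 / 14.884 = 687.25.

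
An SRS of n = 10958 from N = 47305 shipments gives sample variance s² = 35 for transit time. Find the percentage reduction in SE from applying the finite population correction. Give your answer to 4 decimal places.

f = n/N = 10958/47305 = 0.23164570.
SE_no-fpc = √(s²/n) = 0.056515604; SE_fpc = √((1−f)s²/n) = 0.049539217.
Ratio = √(1−f) = 0.87655821. Reduction = 100·(1 − 0.87655821) = 12.3442%.

12.3442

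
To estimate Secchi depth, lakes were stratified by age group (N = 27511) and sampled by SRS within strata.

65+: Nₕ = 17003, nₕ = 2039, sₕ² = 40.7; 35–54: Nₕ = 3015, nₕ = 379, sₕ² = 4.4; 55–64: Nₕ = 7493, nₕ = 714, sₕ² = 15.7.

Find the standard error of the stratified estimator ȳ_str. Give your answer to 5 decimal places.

Var(ȳ_str) = Σₕ Wₕ²(1 − fₕ)sₕ²/nₕ with Wₕ = Nₕ/N, N = 27511.
65+: Wₕ = 0.61804369; term = 0.61804369²·(1 − 0.11992001)·40.7/2039 = 0.0067102343.
35–54: Wₕ = 0.10959253; term = 0.10959253²·(1 − 0.12570481)·4.4/379 = 1.2190834 × 10^-4.
55–64: Wₕ = 0.27236378; term = 0.27236378²·(1 − 0.09528894)·15.7/714 = 0.0014757407.
Sum = 0.0083078833.
SE = √(0.0083078833) = 0.09115.

0.09115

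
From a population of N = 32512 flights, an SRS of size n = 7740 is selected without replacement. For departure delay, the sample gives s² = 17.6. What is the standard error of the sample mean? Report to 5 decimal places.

Under SRS without replacement, Var(ȳ) = (1 − f)·s²/n with f = n/N = 7740/32512 = 0.23806594.
Var(ȳ) = (1 − 0.23806594)·17.6/7740 = 0.76193406·0.0022739018 = 0.0017325632.
SE(ȳ) = √(0.0017325632) = 0.04162.

0.04162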